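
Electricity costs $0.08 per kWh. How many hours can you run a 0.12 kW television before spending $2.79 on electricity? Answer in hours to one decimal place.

290.6 h

Energy available = $2.79 ÷ $0.08/kWh = 34.875 kWh
Hours = 34.875 kWh ÷ 0.12 kW = 290.6 h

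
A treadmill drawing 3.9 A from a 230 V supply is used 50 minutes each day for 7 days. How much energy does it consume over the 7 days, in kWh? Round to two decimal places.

5.23 kWh

Power = 3.9 A × 230 V = 897 W = 0.897 kW
Runtime = 50 min × 7 = 350 min = 5.833333… h
Energy = 0.897 kW × 5.833333… h = 5.2325 kWh ≈ 5.23 kWh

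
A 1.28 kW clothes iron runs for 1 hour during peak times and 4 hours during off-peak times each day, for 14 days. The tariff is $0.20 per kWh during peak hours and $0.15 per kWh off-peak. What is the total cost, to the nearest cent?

$14.34

Peak energy = 1.28 kW × 1 h × 14 = 17.92 kWh
Off-peak energy = 1.28 kW × 4 h × 14 = 71.68 kWh
Cost = 17.92 × $0.20 + 71.68 × $0.15 = $3.584 + $10.752 = $14.34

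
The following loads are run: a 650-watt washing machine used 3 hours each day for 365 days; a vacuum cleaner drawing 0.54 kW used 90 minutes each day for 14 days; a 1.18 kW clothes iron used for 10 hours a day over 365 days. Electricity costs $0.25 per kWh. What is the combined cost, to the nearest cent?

washing machine: Runtime = 3 h/day × 365 days = 1095 h
washing machine: 0.65 kW × 1095 h = 711.75 kWh
vacuum cleaner: Runtime = 90 min × 14 = 1260 min = 21 h
vacuum cleaner: 0.54 kW × 21 h = 11.34 kWh
clothes iron: Runtime = 10 h/day × 365 days = 3650 h
clothes iron: 1.18 kW × 3650 h = 4307 kWh
Total energy = 5030.09 kWh
Cost = 5030.09 × $0.25 = $1257.52

$1257.52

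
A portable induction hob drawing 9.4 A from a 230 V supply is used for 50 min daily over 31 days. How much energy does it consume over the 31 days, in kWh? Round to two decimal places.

55.85 kWh

Power = 9.4 A × 230 V = 2162 W = 2.162 kW
Runtime = 50 min × 31 = 1550 min = 25.833333… h
Energy = 2.162 kW × 25.833333… h = 55.851666… kWh ≈ 55.85 kWh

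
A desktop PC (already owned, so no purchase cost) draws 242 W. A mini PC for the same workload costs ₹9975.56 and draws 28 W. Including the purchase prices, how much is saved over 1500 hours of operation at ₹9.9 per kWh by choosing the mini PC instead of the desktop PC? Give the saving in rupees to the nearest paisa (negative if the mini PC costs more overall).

desktop PC: ₹0.00 + (242/1000) kW × 1500 h × ₹9.9 = ₹0.00 + ₹3593.7 = ₹3593.7
mini PC: ₹9975.56 + (28/1000) kW × 1500 h × ₹9.9 = ₹9975.56 + ₹415.8 = ₹10391.36
Saving = ₹3593.7 − ₹10391.36 = −₹6797.66

-₹6797.66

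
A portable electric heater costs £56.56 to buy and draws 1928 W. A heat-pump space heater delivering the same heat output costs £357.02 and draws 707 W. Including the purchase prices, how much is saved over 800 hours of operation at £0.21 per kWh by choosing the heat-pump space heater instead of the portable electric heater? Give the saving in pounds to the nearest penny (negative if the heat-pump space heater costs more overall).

-£95.33

portable electric heater: £56.56 + (1928/1000) kW × 800 h × £0.21 = £56.56 + £323.904 = £380.464
heat-pump space heater: £357.02 + (707/1000) kW × 800 h × £0.21 = £357.02 + £118.776 = £475.796
Saving = £380.464 − £475.796 = −£95.332 → -£95.33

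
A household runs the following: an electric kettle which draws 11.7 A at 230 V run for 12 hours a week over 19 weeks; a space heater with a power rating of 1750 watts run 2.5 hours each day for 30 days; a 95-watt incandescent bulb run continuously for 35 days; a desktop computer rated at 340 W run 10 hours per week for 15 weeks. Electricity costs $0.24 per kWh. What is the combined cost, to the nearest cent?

electric kettle: Power = 11.7 A × 230 V = 2691 W = 2.691 kW
electric kettle: Runtime = 12 h/week × 19 weeks = 228 h
electric kettle: 2.691 kW × 228 h = 613.548 kWh
space heater: Runtime = 2.5 h/day × 30 days = 75 h
space heater: 1.75 kW × 75 h = 131.25 kWh
incandescent bulb: Runtime = 24 h × 35 = 840 h
incandescent bulb: 0.095 kW × 840 h = 79.8 kWh
desktop computer: Runtime = 10 h/week × 15 weeks = 150 h
desktop computer: 0.34 kW × 150 h = 51 kWh
Total energy = 875.598 kWh
Cost = 875.598 × $0.24 = $210.14

$210.14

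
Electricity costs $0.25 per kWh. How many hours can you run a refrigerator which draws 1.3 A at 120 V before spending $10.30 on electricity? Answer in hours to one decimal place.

264.1 h

Power = 1.3 A × 120 V = 156 W = 0.156 kW
Energy available = $10.30 ÷ $0.25/kWh = 41.2 kWh
Hours = 41.2 kWh ÷ 0.156 kW = 264.1 h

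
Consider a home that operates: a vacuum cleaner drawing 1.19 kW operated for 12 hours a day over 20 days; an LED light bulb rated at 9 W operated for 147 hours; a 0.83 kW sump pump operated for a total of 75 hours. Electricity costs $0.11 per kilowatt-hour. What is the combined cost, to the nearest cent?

vacuum cleaner: Runtime = 12 h/day × 20 days = 240 h
vacuum cleaner: 1.19 kW × 240 h = 285.6 kWh
LED light bulb: 0.009 kW × 147 h = 1.323 kWh
sump pump: 0.83 kW × 75 h = 62.25 kWh
Total energy = 349.173 kWh
Cost = 349.173 × $0.11 = $38.41

$38.41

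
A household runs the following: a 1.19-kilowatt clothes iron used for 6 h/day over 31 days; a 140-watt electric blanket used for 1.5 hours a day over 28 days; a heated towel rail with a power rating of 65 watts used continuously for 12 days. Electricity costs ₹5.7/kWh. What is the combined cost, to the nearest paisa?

clothes iron: Runtime = 6 h/day × 31 days = 186 h
clothes iron: 1.19 kW × 186 h = 221.34 kWh
electric blanket: Runtime = 1.5 h/day × 28 days = 42 h
electric blanket: 0.14 kW × 42 h = 5.88 kWh
heated towel rail: Runtime = 24 h × 12 = 288 h
heated towel rail: 0.065 kW × 288 h = 18.72 kWh
Total energy = 245.94 kWh
Cost = 245.94 × ₹5.7 = ₹1401.86

₹1401.86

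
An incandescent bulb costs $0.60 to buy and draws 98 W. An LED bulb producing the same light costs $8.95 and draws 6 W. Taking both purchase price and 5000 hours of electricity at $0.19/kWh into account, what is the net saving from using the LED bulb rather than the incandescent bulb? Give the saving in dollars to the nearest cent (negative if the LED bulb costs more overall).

incandescent bulb: $0.60 + (98/1000) kW × 5000 h × $0.19 = $0.60 + $93.1 = $93.7
LED bulb: $8.95 + (6/1000) kW × 5000 h × $0.19 = $8.95 + $5.7 = $14.65
Saving = $93.7 − $14.65 = $79.05

$79.05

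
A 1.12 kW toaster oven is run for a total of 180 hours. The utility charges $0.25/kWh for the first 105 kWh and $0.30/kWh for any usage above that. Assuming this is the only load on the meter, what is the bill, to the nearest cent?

$55.23

Energy = 1.12 kW × 180 h = 201.6 kWh
Tier 1 (0–105 kWh): 105 × $0.25 = $26.25
Above 105 kWh: 96.6 × $0.30 = $28.98
Bill = $55.23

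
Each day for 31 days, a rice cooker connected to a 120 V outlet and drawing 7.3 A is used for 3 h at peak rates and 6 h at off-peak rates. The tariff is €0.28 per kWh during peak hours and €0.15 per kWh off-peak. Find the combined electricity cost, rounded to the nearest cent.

€47.25

Power = 7.3 A × 120 V = 876 W = 0.876 kW
Peak energy = 0.876 kW × 3 h × 31 = 81.468 kWh
Off-peak energy = 0.876 kW × 6 h × 31 = 162.936 kWh
Cost = 81.468 × €0.28 + 162.936 × €0.15 = €22.81104 + €24.4404 = €47.25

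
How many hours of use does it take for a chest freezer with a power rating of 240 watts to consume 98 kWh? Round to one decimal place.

Hours = 98 kWh ÷ 0.24 kW = 408.3 h

408.3 h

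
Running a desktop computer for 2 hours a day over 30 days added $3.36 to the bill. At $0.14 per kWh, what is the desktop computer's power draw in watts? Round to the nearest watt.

400 W

Energy = $3.36 ÷ $0.14/kWh = 24 kWh
Runtime = 2 h/day × 30 days = 60 h
Power = 24 kWh ÷ 60 h = 0.4 kW = 400 W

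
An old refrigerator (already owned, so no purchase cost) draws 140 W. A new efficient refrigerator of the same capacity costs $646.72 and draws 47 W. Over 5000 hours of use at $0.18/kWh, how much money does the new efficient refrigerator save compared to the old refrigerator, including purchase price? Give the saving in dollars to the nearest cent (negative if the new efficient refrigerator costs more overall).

old refrigerator: $0.00 + (140/1000) kW × 5000 h × $0.18 = $0.00 + $126 = $126
new efficient refrigerator: $646.72 + (47/1000) kW × 5000 h × $0.18 = $646.72 + $42.3 = $689.02
Saving = $126 − $689.02 = −$563.02

-$563.02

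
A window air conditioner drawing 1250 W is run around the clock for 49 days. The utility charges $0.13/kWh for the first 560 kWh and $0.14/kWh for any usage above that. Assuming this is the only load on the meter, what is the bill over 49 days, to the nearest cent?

$200.20

Runtime = 24 h × 49 = 1176 h
Energy = 1.25 kW × 1176 h = 1470 kWh
Tier 1 (0–560 kWh): 560 × $0.13 = $72.8
Above 560 kWh: 910 × $0.14 = $127.4
Bill = $200.20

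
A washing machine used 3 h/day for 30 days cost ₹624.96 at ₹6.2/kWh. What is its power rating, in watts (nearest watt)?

1120 W

Energy = ₹624.96 ÷ ₹6.2/kWh = 100.8 kWh
Runtime = 3 h/day × 30 days = 90 h
Power = 100.8 kWh ÷ 90 h = 1.12 kW = 1120 W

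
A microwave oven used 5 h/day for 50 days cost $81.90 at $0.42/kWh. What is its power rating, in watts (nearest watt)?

780 W

Energy = $81.90 ÷ $0.42/kWh = 195 kWh
Runtime = 5 h/day × 50 days = 250 h
Power = 195 kWh ÷ 250 h = 0.78 kW = 780 W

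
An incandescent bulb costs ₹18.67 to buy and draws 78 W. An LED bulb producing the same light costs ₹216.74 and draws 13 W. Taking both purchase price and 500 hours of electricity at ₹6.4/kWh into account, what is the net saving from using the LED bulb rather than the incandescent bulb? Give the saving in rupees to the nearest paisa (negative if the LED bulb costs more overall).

incandescent bulb: ₹18.67 + (78/1000) kW × 500 h × ₹6.4 = ₹18.67 + ₹249.6 = ₹268.27
LED bulb: ₹216.74 + (13/1000) kW × 500 h × ₹6.4 = ₹216.74 + ₹41.6 = ₹258.34
Saving = ₹268.27 − ₹258.34 = ₹9.93

₹9.93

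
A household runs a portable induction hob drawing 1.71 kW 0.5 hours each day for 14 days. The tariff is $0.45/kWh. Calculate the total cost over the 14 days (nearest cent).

Runtime = 0.5 h/day × 14 days = 7 h
Energy = 1.71 kW × 7 h = 11.97 kWh
Cost = 11.97 kWh × $0.45/kWh = $5.39

$5.39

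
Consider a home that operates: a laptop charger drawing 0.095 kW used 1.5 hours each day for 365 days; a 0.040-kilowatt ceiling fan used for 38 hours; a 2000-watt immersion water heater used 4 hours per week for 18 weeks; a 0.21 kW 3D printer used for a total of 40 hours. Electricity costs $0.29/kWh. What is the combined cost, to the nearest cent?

$59.72

laptop charger: Runtime = 1.5 h/day × 365 days = 547.5 h
laptop charger: 0.095 kW × 547.5 h = 52.0125 kWh
ceiling fan: 0.04 kW × 38 h = 1.52 kWh
immersion water heater: Runtime = 4 h/week × 18 weeks = 72 h
immersion water heater: 2 kW × 72 h = 144 kWh
3D printer: 0.21 kW × 40 h = 8.4 kWh
Total energy = 205.9325 kWh
Cost = 205.9325 × $0.29 = $59.72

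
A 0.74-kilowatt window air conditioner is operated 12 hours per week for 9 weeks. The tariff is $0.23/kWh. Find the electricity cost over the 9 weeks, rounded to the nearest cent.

$18.38

Runtime = 12 h/week × 9 weeks = 108 h
Energy = 0.74 kW × 108 h = 79.92 kWh
Cost = 79.92 kWh × $0.23/kWh = $18.38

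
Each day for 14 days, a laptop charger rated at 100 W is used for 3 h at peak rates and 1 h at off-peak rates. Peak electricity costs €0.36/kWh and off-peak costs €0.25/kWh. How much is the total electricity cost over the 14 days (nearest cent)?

€1.86

Peak energy = 0.1 kW × 3 h × 14 = 4.2 kWh
Off-peak energy = 0.1 kW × 1 h × 14 = 1.4 kWh
Cost = 4.2 × €0.36 + 1.4 × €0.25 = €1.512 + €0.35 = €1.86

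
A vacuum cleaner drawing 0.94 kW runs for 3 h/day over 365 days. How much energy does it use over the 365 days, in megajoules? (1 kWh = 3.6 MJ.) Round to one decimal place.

Runtime = 3 h/day × 365 days = 1095 h
Energy = 0.94 kW × 1095 h = 1029.3 kWh
= 1029.3 × 3.6 MJ = 3705.5 MJ

3705.5 MJ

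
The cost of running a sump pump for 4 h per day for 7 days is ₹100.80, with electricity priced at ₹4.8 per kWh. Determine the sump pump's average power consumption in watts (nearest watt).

Energy = ₹100.80 ÷ ₹4.8/kWh = 21 kWh
Runtime = 4 h/day × 7 days = 28 h
Power = 21 kWh ÷ 28 h = 0.75 kW = 750 W

750 W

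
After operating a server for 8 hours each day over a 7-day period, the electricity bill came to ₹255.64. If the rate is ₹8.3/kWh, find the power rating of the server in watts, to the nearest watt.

550 W

Energy = ₹255.64 ÷ ₹8.3/kWh = 30.8 kWh
Runtime = 8 h/day × 7 days = 56 h
Power = 30.8 kWh ÷ 56 h = 0.55 kW = 550 W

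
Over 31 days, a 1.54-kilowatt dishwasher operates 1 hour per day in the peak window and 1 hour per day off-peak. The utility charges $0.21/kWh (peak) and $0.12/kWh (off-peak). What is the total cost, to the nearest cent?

$15.75

Peak energy = 1.54 kW × 1 h × 31 = 47.74 kWh
Off-peak energy = 1.54 kW × 1 h × 31 = 47.74 kWh
Cost = 47.74 × $0.21 + 47.74 × $0.12 = $10.0254 + $5.7288 = $15.75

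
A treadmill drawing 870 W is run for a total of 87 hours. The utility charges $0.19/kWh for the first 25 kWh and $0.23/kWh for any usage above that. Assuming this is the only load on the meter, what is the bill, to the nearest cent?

Energy = 0.87 kW × 87 h = 75.69 kWh
Tier 1 (0–25 kWh): 25 × $0.19 = $4.75
Above 25 kWh: 50.69 × $0.23 = $11.6587
Bill = $16.41

$16.41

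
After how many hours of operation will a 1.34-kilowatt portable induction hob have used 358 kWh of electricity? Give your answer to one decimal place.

Hours = 358 kWh ÷ 1.34 kW = 267.2 h

267.2 h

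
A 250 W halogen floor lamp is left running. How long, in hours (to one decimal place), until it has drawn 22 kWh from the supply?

88.0 h

Hours = 22 kWh ÷ 0.25 kW = 88.0 h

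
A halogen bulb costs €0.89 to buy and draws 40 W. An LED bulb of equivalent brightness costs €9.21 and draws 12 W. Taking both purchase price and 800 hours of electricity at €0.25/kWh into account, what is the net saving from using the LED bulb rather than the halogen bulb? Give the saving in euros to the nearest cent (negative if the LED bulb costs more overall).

-€2.72

halogen bulb: €0.89 + (40/1000) kW × 800 h × €0.25 = €0.89 + €8 = €8.89
LED bulb: €9.21 + (12/1000) kW × 800 h × €0.25 = €9.21 + €2.4 = €11.61
Saving = €8.89 − €11.61 = −€2.72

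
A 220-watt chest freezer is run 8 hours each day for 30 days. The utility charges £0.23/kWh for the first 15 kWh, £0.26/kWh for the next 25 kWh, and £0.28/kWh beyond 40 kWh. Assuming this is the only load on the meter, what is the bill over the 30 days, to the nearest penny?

Runtime = 8 h/day × 30 days = 240 h
Energy = 0.22 kW × 240 h = 52.8 kWh
Tier 1 (0–15 kWh): 15 × £0.23 = £3.45
Tier 2 (15–40 kWh): 25 × £0.26 = £6.5
Above 40 kWh: 12.8 × £0.28 = £3.584
Bill = £13.53

£13.53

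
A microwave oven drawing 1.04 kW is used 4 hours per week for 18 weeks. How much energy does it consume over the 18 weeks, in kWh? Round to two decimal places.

Runtime = 4 h/week × 18 weeks = 72 h
Energy = 1.04 kW × 72 h = 74.88 kWh

74.88 kWh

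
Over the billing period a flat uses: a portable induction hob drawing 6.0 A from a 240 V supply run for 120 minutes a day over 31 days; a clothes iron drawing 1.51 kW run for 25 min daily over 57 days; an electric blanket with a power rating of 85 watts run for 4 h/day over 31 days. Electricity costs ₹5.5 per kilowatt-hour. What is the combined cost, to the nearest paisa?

portable induction hob: Power = 6.0 A × 240 V = 1440 W = 1.44 kW
portable induction hob: Runtime = 120 min × 31 = 3720 min = 62 h
portable induction hob: 1.44 kW × 62 h = 89.28 kWh
clothes iron: Runtime = 25 min × 57 = 1425 min = 23.75 h
clothes iron: 1.51 kW × 23.75 h = 35.8625 kWh
electric blanket: Runtime = 4 h/day × 31 days = 124 h
electric blanket: 0.085 kW × 124 h = 10.54 kWh
Total energy = 135.6825 kWh
Cost = 135.6825 × ₹5.5 = ₹746.25

₹746.25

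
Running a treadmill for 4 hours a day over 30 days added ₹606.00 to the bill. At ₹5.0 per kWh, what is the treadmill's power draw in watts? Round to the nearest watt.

1010 W

Energy = ₹606.00 ÷ ₹5.0/kWh = 121.2 kWh
Runtime = 4 h/day × 30 days = 120 h
Power = 121.2 kWh ÷ 120 h = 1.01 kW = 1010 W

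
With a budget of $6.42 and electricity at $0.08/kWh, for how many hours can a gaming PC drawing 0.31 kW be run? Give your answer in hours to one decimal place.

Energy available = $6.42 ÷ $0.08/kWh = 80.25 kWh
Hours = 80.25 kWh ÷ 0.31 kW = 258.9 h

258.9 h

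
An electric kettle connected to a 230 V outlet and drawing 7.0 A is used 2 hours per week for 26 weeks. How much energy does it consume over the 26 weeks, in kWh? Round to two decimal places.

Power = 7.0 A × 230 V = 1610 W = 1.61 kW
Runtime = 2 h/week × 26 weeks = 52 h
Energy = 1.61 kW × 52 h = 83.72 kWh

83.72 kWh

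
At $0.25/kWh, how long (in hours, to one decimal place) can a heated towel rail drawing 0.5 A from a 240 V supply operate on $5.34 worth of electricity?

178.0 h

Power = 0.5 A × 240 V = 120 W = 0.12 kW
Energy available = $5.34 ÷ $0.25/kWh = 21.36 kWh
Hours = 21.36 kWh ÷ 0.12 kW = 178.0 h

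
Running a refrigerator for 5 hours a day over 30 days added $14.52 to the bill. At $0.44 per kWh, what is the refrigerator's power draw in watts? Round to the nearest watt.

Energy = $14.52 ÷ $0.44/kWh = 33 kWh
Runtime = 5 h/day × 30 days = 150 h
Power = 33 kWh ÷ 150 h = 0.22 kW = 220 W

220 W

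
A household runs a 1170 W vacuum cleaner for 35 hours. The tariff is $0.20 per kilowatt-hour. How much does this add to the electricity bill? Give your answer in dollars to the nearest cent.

$8.19

Energy = 1.17 kW × 35 h = 40.95 kWh
Cost = 40.95 kWh × $0.20/kWh = $8.19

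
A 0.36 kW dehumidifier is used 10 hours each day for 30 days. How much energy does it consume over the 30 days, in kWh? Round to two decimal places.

108.00 kWh

Runtime = 10 h/day × 30 days = 300 h
Energy = 0.36 kW × 300 h = 108 kWh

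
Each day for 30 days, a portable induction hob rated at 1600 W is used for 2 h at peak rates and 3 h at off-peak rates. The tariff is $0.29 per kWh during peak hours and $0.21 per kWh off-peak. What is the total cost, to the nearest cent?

Peak energy = 1.6 kW × 2 h × 30 = 96 kWh
Off-peak energy = 1.6 kW × 3 h × 30 = 144 kWh
Cost = 96 × $0.29 + 144 × $0.21 = $27.84 + $30.24 = $58.08

$58.08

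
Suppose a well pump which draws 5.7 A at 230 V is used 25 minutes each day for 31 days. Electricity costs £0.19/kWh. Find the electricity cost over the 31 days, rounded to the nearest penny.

£3.22

Power = 5.7 A × 230 V = 1311 W = 1.311 kW
Runtime = 25 min × 31 = 775 min = 12.916666… h
Energy = 1.311 kW × 12.916666… h = 16.93375 kWh
Cost = 16.93375 kWh × £0.19/kWh = £3.22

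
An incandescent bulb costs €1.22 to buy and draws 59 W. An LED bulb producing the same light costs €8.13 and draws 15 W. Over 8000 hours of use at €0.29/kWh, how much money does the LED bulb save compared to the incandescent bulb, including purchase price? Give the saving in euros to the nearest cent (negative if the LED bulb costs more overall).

€95.17

incandescent bulb: €1.22 + (59/1000) kW × 8000 h × €0.29 = €1.22 + €136.88 = €138.1
LED bulb: €8.13 + (15/1000) kW × 8000 h × €0.29 = €8.13 + €34.8 = €42.93
Saving = €138.1 − €42.93 = €95.17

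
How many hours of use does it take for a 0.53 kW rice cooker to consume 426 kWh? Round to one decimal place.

Hours = 426 kWh ÷ 0.53 kW = 803.8 h

803.8 h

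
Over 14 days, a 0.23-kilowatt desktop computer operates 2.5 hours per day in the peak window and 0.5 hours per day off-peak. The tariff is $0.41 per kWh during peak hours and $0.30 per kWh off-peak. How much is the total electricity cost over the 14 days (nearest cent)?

$3.78

Peak energy = 0.23 kW × 2.5 h × 14 = 8.05 kWh
Off-peak energy = 0.23 kW × 0.5 h × 14 = 1.61 kWh
Cost = 8.05 × $0.41 + 1.61 × $0.30 = $3.3005 + $0.483 = $3.78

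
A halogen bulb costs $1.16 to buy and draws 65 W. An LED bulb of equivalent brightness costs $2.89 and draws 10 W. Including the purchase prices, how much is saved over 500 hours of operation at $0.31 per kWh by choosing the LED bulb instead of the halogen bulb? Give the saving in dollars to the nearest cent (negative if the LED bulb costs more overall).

$6.80

halogen bulb: $1.16 + (65/1000) kW × 500 h × $0.31 = $1.16 + $10.075 = $11.235
LED bulb: $2.89 + (10/1000) kW × 500 h × $0.31 = $2.89 + $1.55 = $4.44
Saving = $11.235 − $4.44 = $6.795 → $6.80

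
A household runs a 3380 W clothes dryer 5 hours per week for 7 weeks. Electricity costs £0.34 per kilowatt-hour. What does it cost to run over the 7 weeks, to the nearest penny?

Runtime = 5 h/week × 7 weeks = 35 h
Energy = 3.38 kW × 35 h = 118.3 kWh
Cost = 118.3 kWh × £0.34/kWh = £40.22

£40.22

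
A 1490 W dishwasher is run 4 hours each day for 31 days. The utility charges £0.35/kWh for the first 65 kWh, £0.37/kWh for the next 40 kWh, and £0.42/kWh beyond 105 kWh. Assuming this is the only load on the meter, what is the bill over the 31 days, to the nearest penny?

£71.05

Runtime = 4 h/day × 31 days = 124 h
Energy = 1.49 kW × 124 h = 184.76 kWh
Tier 1 (0–65 kWh): 65 × £0.35 = £22.75
Tier 2 (65–105 kWh): 40 × £0.37 = £14.8
Above 105 kWh: 79.76 × £0.42 = £33.4992
Bill = £71.05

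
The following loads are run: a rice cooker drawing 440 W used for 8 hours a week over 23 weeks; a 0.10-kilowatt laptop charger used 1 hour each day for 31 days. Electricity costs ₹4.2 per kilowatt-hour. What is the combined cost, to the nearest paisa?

rice cooker: Runtime = 8 h/week × 23 weeks = 184 h
rice cooker: 0.44 kW × 184 h = 80.96 kWh
laptop charger: Runtime = 1 h/day × 31 days = 31 h
laptop charger: 0.1 kW × 31 h = 3.1 kWh
Total energy = 84.06 kWh
Cost = 84.06 × ₹4.2 = ₹353.05

₹353.05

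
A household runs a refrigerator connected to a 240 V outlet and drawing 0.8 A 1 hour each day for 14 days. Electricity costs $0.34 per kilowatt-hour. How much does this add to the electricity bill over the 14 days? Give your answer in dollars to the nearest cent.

Power = 0.8 A × 240 V = 192 W = 0.192 kW
Runtime = 1 h/day × 14 days = 14 h
Energy = 0.192 kW × 14 h = 2.688 kWh
Cost = 2.688 kWh × $0.34/kWh = $0.91

$0.91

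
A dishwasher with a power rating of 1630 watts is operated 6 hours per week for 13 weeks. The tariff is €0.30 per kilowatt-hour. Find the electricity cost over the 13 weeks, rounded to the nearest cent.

€38.14

Runtime = 6 h/week × 13 weeks = 78 h
Energy = 1.63 kW × 78 h = 127.14 kWh
Cost = 127.14 kWh × €0.30/kWh = €38.14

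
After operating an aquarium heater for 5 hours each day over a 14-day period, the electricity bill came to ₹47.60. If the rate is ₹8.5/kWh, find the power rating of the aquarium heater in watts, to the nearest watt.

80 W

Energy = ₹47.60 ÷ ₹8.5/kWh = 5.6 kWh
Runtime = 5 h/day × 14 days = 70 h
Power = 5.6 kWh ÷ 70 h = 0.08 kW = 80 W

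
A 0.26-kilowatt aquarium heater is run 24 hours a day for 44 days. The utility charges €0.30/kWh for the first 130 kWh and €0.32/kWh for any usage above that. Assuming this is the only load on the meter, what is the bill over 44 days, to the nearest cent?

€85.26

Runtime = 24 h × 44 = 1056 h
Energy = 0.26 kW × 1056 h = 274.56 kWh
Tier 1 (0–130 kWh): 130 × €0.30 = €39
Above 130 kWh: 144.56 × €0.32 = €46.2592
Bill = €85.26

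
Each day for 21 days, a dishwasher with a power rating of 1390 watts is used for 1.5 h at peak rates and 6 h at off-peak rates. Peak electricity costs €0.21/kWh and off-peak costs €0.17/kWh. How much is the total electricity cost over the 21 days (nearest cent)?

€38.97

Peak energy = 1.39 kW × 1.5 h × 21 = 43.785 kWh
Off-peak energy = 1.39 kW × 6 h × 21 = 175.14 kWh
Cost = 43.785 × €0.21 + 175.14 × €0.17 = €9.19485 + €29.7738 = €38.97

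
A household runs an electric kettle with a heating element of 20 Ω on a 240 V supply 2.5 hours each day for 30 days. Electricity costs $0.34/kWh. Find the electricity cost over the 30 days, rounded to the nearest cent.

$73.44

Power = V²/R = 240²/20 = 2880 W = 2.88 kW
Runtime = 2.5 h/day × 30 days = 75 h
Energy = 2.88 kW × 75 h = 216 kWh
Cost = 216 kWh × $0.34/kWh = $73.44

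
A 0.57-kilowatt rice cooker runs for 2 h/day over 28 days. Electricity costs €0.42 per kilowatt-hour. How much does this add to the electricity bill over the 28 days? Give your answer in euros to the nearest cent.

€13.41

Runtime = 2 h/day × 28 days = 56 h
Energy = 0.57 kW × 56 h = 31.92 kWh
Cost = 31.92 kWh × €0.42/kWh = €13.41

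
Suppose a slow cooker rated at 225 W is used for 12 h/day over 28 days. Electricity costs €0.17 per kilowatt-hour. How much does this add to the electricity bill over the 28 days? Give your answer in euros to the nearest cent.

€12.85

Runtime = 12 h/day × 28 days = 336 h
Energy = 0.225 kW × 336 h = 75.6 kWh
Cost = 75.6 kWh × €0.17/kWh = €12.85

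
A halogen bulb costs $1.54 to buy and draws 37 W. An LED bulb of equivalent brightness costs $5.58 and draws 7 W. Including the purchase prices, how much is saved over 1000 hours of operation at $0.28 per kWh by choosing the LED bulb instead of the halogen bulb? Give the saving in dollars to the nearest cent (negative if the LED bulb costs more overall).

halogen bulb: $1.54 + (37/1000) kW × 1000 h × $0.28 = $1.54 + $10.36 = $11.9
LED bulb: $5.58 + (7/1000) kW × 1000 h × $0.28 = $5.58 + $1.96 = $7.54
Saving = $11.9 − $7.54 = $4.36

$4.36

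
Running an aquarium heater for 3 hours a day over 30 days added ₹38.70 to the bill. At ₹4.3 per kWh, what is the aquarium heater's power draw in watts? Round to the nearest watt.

Energy = ₹38.70 ÷ ₹4.3/kWh = 9 kWh
Runtime = 3 h/day × 30 days = 90 h
Power = 9 kWh ÷ 90 h = 0.1 kW = 100 W

100 W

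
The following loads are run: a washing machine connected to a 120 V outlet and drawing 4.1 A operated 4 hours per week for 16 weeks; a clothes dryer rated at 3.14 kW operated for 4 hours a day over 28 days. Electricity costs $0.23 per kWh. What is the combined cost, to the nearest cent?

washing machine: Power = 4.1 A × 120 V = 492 W = 0.492 kW
washing machine: Runtime = 4 h/week × 16 weeks = 64 h
washing machine: 0.492 kW × 64 h = 31.488 kWh
clothes dryer: Runtime = 4 h/day × 28 days = 112 h
clothes dryer: 3.14 kW × 112 h = 351.68 kWh
Total energy = 383.168 kWh
Cost = 383.168 × $0.23 = $88.13

$88.13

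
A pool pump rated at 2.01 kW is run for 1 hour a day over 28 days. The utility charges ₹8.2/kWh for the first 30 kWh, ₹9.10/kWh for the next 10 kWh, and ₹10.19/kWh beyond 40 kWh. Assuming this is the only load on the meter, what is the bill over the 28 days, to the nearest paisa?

Runtime = 1 h/day × 28 days = 28 h
Energy = 2.01 kW × 28 h = 56.28 kWh
Tier 1 (0–30 kWh): 30 × ₹8.2 = ₹246
Tier 2 (30–40 kWh): 10 × ₹9.10 = ₹91
Above 40 kWh: 16.28 × ₹10.19 = ₹165.8932
Bill = ₹502.89

₹502.89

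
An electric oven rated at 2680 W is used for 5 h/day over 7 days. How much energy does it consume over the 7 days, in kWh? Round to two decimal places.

93.80 kWh

Runtime = 5 h/day × 7 days = 35 h
Energy = 2.68 kW × 35 h = 93.8 kWh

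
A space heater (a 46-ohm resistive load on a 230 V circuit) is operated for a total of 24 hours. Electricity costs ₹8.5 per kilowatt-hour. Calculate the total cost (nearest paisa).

₹234.60

Power = V²/R = 230²/46 = 1150 W = 1.15 kW
Energy = 1.15 kW × 24 h = 27.6 kWh
Cost = 27.6 kWh × ₹8.5/kWh = ₹234.60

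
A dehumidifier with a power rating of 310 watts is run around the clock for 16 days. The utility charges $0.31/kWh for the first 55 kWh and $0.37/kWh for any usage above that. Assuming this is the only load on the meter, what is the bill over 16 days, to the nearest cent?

$40.74

Runtime = 24 h × 16 = 384 h
Energy = 0.31 kW × 384 h = 119.04 kWh
Tier 1 (0–55 kWh): 55 × $0.31 = $17.05
Above 55 kWh: 64.04 × $0.37 = $23.6948
Bill = $40.74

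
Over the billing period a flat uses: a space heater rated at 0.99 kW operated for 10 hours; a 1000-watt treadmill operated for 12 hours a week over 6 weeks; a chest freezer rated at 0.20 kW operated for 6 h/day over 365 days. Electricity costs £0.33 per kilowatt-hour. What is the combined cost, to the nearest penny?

space heater: 0.99 kW × 10 h = 9.9 kWh
treadmill: Runtime = 12 h/week × 6 weeks = 72 h
treadmill: 1 kW × 72 h = 72 kWh
chest freezer: Runtime = 6 h/day × 365 days = 2190 h
chest freezer: 0.2 kW × 2190 h = 438 kWh
Total energy = 519.9 kWh
Cost = 519.9 × £0.33 = £171.57

£171.57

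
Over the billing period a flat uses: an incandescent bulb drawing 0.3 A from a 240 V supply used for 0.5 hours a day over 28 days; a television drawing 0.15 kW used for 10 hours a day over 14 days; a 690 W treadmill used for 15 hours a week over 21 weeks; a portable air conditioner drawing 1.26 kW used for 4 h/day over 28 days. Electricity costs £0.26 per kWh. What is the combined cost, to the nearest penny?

£98.92

incandescent bulb: Power = 0.3 A × 240 V = 72 W = 0.072 kW
incandescent bulb: Runtime = 0.5 h/day × 28 days = 14 h
incandescent bulb: 0.072 kW × 14 h = 1.008 kWh
television: Runtime = 10 h/day × 14 days = 140 h
television: 0.15 kW × 140 h = 21 kWh
treadmill: Runtime = 15 h/week × 21 weeks = 315 h
treadmill: 0.69 kW × 315 h = 217.35 kWh
portable air conditioner: Runtime = 4 h/day × 28 days = 112 h
portable air conditioner: 1.26 kW × 112 h = 141.12 kWh
Total energy = 380.478 kWh
Cost = 380.478 × £0.26 = £98.92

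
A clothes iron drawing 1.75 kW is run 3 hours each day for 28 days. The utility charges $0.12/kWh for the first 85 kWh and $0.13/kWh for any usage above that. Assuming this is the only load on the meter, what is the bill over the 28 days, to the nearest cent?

$18.26

Runtime = 3 h/day × 28 days = 84 h
Energy = 1.75 kW × 84 h = 147 kWh
Tier 1 (0–85 kWh): 85 × $0.12 = $10.2
Above 85 kWh: 62 × $0.13 = $8.06
Bill = $18.26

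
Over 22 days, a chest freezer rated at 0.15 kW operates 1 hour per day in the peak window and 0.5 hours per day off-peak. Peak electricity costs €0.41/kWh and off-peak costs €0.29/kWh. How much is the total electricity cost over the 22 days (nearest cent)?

Peak energy = 0.15 kW × 1 h × 22 = 3.3 kWh
Off-peak energy = 0.15 kW × 0.5 h × 22 = 1.65 kWh
Cost = 3.3 × €0.41 + 1.65 × €0.29 = €1.353 + €0.4785 = €1.83

€1.83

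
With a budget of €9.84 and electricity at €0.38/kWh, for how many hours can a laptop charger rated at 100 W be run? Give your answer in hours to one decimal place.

258.9 h

Energy available = €9.84 ÷ €0.38/kWh = 25.8947 kWh
Hours = 25.8947 kWh ÷ 0.1 kW = 258.9 h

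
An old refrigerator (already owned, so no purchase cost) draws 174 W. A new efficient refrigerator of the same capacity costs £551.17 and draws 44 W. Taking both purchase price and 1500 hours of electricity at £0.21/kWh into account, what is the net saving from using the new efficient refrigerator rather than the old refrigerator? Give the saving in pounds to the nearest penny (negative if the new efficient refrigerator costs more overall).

old refrigerator: £0.00 + (174/1000) kW × 1500 h × £0.21 = £0.00 + £54.81 = £54.81
new efficient refrigerator: £551.17 + (44/1000) kW × 1500 h × £0.21 = £551.17 + £13.86 = £565.03
Saving = £54.81 − £565.03 = −£510.22

-£510.22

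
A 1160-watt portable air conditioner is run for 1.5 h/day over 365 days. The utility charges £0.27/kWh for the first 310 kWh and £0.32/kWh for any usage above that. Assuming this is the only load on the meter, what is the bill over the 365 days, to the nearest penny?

Runtime = 1.5 h/day × 365 days = 547.5 h
Energy = 1.16 kW × 547.5 h = 635.1 kWh
Tier 1 (0–310 kWh): 310 × £0.27 = £83.7
Above 310 kWh: 325.1 × £0.32 = £104.032
Bill = £187.73

£187.73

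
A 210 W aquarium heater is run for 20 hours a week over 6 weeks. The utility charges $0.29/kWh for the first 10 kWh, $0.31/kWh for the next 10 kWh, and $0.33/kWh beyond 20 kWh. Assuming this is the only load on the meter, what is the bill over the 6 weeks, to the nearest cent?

$7.72

Runtime = 20 h/week × 6 weeks = 120 h
Energy = 0.21 kW × 120 h = 25.2 kWh
Tier 1 (0–10 kWh): 10 × $0.29 = $2.9
Tier 2 (10–20 kWh): 10 × $0.31 = $3.1
Above 20 kWh: 5.2 × $0.33 = $1.716
Bill = $7.72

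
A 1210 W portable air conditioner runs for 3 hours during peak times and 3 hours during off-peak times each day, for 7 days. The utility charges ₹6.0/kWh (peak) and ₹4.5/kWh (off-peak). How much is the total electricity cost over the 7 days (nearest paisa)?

₹266.81

Peak energy = 1.21 kW × 3 h × 7 = 25.41 kWh
Off-peak energy = 1.21 kW × 3 h × 7 = 25.41 kWh
Cost = 25.41 × ₹6.0 + 25.41 × ₹4.5 = ₹152.46 + ₹114.345 = ₹266.81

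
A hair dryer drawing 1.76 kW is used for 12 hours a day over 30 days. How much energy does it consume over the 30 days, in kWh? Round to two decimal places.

633.60 kWh

Runtime = 12 h/day × 30 days = 360 h
Energy = 1.76 kW × 360 h = 633.6 kWh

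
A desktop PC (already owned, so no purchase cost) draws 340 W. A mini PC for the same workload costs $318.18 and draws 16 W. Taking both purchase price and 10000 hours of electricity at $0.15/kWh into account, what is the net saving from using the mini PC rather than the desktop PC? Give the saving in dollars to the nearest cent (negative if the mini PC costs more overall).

desktop PC: $0.00 + (340/1000) kW × 10000 h × $0.15 = $0.00 + $510 = $510
mini PC: $318.18 + (16/1000) kW × 10000 h × $0.15 = $318.18 + $24 = $342.18
Saving = $510 − $342.18 = $167.82

$167.82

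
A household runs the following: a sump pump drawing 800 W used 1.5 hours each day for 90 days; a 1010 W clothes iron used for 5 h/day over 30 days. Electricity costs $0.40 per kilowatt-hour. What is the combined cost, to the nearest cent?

$103.80

sump pump: Runtime = 1.5 h/day × 90 days = 135 h
sump pump: 0.8 kW × 135 h = 108 kWh
clothes iron: Runtime = 5 h/day × 30 days = 150 h
clothes iron: 1.01 kW × 150 h = 151.5 kWh
Total energy = 259.5 kWh
Cost = 259.5 × $0.40 = $103.80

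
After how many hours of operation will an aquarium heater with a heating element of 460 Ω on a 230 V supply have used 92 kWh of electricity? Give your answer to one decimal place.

Power = V²/R = 230²/460 = 115 W = 0.115 kW
Hours = 92 kWh ÷ 0.115 kW = 800.0 h

800.0 h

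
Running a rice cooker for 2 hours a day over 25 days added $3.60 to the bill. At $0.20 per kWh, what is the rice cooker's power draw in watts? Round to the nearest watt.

Energy = $3.60 ÷ $0.20/kWh = 18 kWh
Runtime = 2 h/day × 25 days = 50 h
Power = 18 kWh ÷ 50 h = 0.36 kW = 360 W

360 W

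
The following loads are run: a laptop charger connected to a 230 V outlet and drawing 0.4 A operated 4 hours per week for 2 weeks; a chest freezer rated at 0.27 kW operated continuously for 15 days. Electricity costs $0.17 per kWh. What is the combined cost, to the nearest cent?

laptop charger: Power = 0.4 A × 230 V = 92 W = 0.092 kW
laptop charger: Runtime = 4 h/week × 2 weeks = 8 h
laptop charger: 0.092 kW × 8 h = 0.736 kWh
chest freezer: Runtime = 24 h × 15 = 360 h
chest freezer: 0.27 kW × 360 h = 97.2 kWh
Total energy = 97.936 kWh
Cost = 97.936 × $0.17 = $16.65

$16.65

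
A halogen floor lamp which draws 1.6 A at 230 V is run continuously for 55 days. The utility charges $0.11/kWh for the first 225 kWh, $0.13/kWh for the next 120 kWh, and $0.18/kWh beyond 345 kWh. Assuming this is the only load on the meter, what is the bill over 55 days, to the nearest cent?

Power = 1.6 A × 230 V = 368 W = 0.368 kW
Runtime = 24 h × 55 = 1320 h
Energy = 0.368 kW × 1320 h = 485.76 kWh
Tier 1 (0–225 kWh): 225 × $0.11 = $24.75
Tier 2 (225–345 kWh): 120 × $0.13 = $15.6
Above 345 kWh: 140.76 × $0.18 = $25.3368
Bill = $65.69

$65.69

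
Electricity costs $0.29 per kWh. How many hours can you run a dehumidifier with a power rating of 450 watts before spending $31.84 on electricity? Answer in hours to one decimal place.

Energy available = $31.84 ÷ $0.29/kWh = 109.7931 kWh
Hours = 109.7931 kWh ÷ 0.45 kW = 244.0 h

244.0 h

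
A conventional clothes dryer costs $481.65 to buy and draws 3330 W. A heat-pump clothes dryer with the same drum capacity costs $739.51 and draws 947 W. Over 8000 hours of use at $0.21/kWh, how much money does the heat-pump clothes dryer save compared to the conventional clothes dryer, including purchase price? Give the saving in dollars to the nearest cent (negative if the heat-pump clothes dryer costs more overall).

$3745.58

conventional clothes dryer: $481.65 + (3330/1000) kW × 8000 h × $0.21 = $481.65 + $5594.4 = $6076.05
heat-pump clothes dryer: $739.51 + (947/1000) kW × 8000 h × $0.21 = $739.51 + $1590.96 = $2330.47
Saving = $6076.05 − $2330.47 = $3745.58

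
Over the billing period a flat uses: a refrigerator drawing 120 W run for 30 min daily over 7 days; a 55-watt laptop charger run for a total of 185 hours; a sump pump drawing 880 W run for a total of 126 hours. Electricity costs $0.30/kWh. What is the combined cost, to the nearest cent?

$36.44

refrigerator: Runtime = 30 min × 7 = 210 min = 3.5 h
refrigerator: 0.12 kW × 3.5 h = 0.42 kWh
laptop charger: 0.055 kW × 185 h = 10.175 kWh
sump pump: 0.88 kW × 126 h = 110.88 kWh
Total energy = 121.475 kWh
Cost = 121.475 × $0.30 = $36.44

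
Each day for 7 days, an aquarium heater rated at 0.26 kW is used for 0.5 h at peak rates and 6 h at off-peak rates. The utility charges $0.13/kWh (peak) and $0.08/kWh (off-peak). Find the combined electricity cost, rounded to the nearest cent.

$0.99

Peak energy = 0.26 kW × 0.5 h × 7 = 0.91 kWh
Off-peak energy = 0.26 kW × 6 h × 7 = 10.92 kWh
Cost = 0.91 × $0.13 + 10.92 × $0.08 = $0.1183 + $0.8736 = $0.99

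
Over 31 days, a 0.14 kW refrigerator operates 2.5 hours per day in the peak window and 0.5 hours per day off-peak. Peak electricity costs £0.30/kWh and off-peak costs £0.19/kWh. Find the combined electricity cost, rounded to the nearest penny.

Peak energy = 0.14 kW × 2.5 h × 31 = 10.85 kWh
Off-peak energy = 0.14 kW × 0.5 h × 31 = 2.17 kWh
Cost = 10.85 × £0.30 + 2.17 × £0.19 = £3.255 + £0.4123 = £3.67

£3.67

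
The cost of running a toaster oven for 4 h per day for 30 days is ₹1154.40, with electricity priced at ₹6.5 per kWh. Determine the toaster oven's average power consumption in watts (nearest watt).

1480 W

Energy = ₹1154.40 ÷ ₹6.5/kWh = 177.6 kWh
Runtime = 4 h/day × 30 days = 120 h
Power = 177.6 kWh ÷ 120 h = 1.48 kW = 1480 W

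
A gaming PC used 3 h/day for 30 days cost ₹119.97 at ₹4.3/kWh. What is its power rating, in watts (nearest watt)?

310 W

Energy = ₹119.97 ÷ ₹4.3/kWh = 27.9 kWh
Runtime = 3 h/day × 30 days = 90 h
Power = 27.9 kWh ÷ 90 h = 0.31 kW = 310 W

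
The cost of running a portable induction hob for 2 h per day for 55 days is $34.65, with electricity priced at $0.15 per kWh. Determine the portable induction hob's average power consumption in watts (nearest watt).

2100 W

Energy = $34.65 ÷ $0.15/kWh = 231 kWh
Runtime = 2 h/day × 55 days = 110 h
Power = 231 kWh ÷ 110 h = 2.1 kW = 2100 W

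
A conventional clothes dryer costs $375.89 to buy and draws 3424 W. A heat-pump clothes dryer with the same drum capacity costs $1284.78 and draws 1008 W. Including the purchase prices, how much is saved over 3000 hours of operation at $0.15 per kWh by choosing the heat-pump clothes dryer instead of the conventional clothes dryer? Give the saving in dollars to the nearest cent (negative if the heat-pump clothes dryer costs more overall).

$178.31

conventional clothes dryer: $375.89 + (3424/1000) kW × 3000 h × $0.15 = $375.89 + $1540.8 = $1916.69
heat-pump clothes dryer: $1284.78 + (1008/1000) kW × 3000 h × $0.15 = $1284.78 + $453.6 = $1738.38
Saving = $1916.69 − $1738.38 = $178.31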